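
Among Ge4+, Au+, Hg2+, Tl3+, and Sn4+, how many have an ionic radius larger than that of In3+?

3

Electron counts and nuclear charges: Ge4+ has 28 e⁻ (Z=32), Sn4+ has 46 e⁻ (Z=50), In3+ has 46 e⁻ (Z=49), Tl3+ has 78 e⁻ (Z=81), Hg2+ has 78 e⁻ (Z=80), Au+ has 78 e⁻ (Z=79). Ge4+ < Sn4+ (same group, 1 shell fewer); Sn4+ < In3+ (isoelectronic, higher Z=50 is smaller); In3+ < Tl3+ (same group, 1 shell fewer); Tl3+ < Hg2+ (both 78 e⁻, Z=81>80); Hg2+ < Au+ (both 78 e⁻, Z=80>79).
Overall: Ge4+ < Sn4+ < In3+ < Tl3+ < Hg2+ < Au+. In3+ has 2 below it and 3 above. So 3 are larger.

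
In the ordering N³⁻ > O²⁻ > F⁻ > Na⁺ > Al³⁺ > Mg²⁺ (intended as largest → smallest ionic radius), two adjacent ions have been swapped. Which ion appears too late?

Check each adjacent pair. Al³⁺ and Mg²⁺ are reversed: both have 10 electrons but Z(Al)=13 > Z(Mg)=12, so Al³⁺ should be the smaller of the two. No other neighbouring pair contradicts the periodic trends, so Mg²⁺ is the ion listed too late.

Mg²⁺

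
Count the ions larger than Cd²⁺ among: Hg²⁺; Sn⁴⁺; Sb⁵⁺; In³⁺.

1

First list Z and electron count for each: Sb⁵⁺ (Z=51, 46 e⁻), Sn⁴⁺ (Z=50, 46 e⁻), In³⁺ (Z=49, 46 e⁻), Cd²⁺ (Z=48, 46 e⁻), Hg²⁺ (Z=80, 78 e⁻). Sb⁵⁺ < Sn⁴⁺ (isoelectronic, higher Z=51 is smaller); Sn⁴⁺ < In³⁺ (isoelectronic, higher Z=50 is smaller); In³⁺ < Cd²⁺ (both 46 e⁻, Z=49>48); Cd²⁺ < Hg²⁺ (same group, period 5 vs 6).
Overall: Sb⁵⁺ < Sn⁴⁺ < In³⁺ < Cd²⁺ < Hg²⁺. Cd²⁺ has 3 below it and 1 above. Count: 1.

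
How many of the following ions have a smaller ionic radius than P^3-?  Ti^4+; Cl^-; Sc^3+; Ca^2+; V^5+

These species are isoelectronic with 18 electrons. The only difference is the number of protons: V^5+ (Z=23), Ti^4+ (Z=22), Sc^3+ (Z=21), Ca^2+ (Z=20), Cl^- (Z=17), P^3- (Z=15). The strongest nuclear pull (V^5+) gives the smallest ion.
Placing each against P^3-: smaller — V^5+, Ti^4+, Sc^3+, Ca^2+, Cl^-; larger — none. So 5 are smaller.

5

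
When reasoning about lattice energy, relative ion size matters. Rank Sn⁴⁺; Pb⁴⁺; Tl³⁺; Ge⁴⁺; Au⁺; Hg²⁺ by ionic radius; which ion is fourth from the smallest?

Electron counts and nuclear charges: Ge⁴⁺: 28 e⁻, Z=32, Sn⁴⁺: 46 e⁻, Z=50, Pb⁴⁺: 78 e⁻, Z=82, Tl³⁺: 78 e⁻, Z=81, Hg²⁺: 78 e⁻, Z=80, Au⁺: 78 e⁻, Z=79. Ge⁴⁺ < Sn⁴⁺ (same group, 1 shell fewer); Sn⁴⁺ < Pb⁴⁺ (same group, 1 shell fewer); Pb⁴⁺ < Tl³⁺ (both 78 e⁻, Z=82>81); Tl³⁺ < Hg²⁺ (isoelectronic, higher Z=81 is smaller); Hg²⁺ < Au⁺ (isoelectronic, higher Z=80 is smaller).
That gives Ge⁴⁺ < Sn⁴⁺ < Pb⁴⁺ < Tl³⁺ < Hg²⁺ < Au⁺. From the smallest end, number 4 is Tl³⁺.

Tl³⁺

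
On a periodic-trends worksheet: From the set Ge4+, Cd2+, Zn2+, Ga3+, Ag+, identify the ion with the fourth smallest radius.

Work out protons and electrons: Ge4+: 28 e⁻, Z=32, Ga3+: 28 e⁻, Z=31, Zn2+: 28 e⁻, Z=30, Cd2+: 46 e⁻, Z=48, Ag+: 46 e⁻, Z=47. Ge4+ < Ga3+ (isoelectronic, higher Z=32 is smaller); Ga3+ < Zn2+ (both 28 e⁻, Z=31>30); Zn2+ < Cd2+ (same group, period 4 vs 5); Cd2+ < Ag+ (isoelectronic, higher Z=48 is smaller).
That gives Ge4+ < Ga3+ < Zn2+ < Cd2+ < Ag+. From the smallest end, number 4 is Cd2+.

Cd2+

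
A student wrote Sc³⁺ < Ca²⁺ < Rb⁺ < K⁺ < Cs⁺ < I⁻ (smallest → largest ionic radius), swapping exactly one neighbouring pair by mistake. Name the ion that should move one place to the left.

K⁺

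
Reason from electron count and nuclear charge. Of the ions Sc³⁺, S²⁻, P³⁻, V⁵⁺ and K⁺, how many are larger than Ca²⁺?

3

These species are isoelectronic with 18 electrons. The only difference is the number of protons: V⁵⁺ (Z=23), Sc³⁺ (Z=21), Ca²⁺ (Z=20), K⁺ (Z=19), S²⁻ (Z=16), P³⁻ (Z=15). The strongest nuclear pull (V⁵⁺) gives the smallest ion.
Ordering all of them (including Ca²⁺) by radius gives V⁵⁺ < Sc³⁺ < Ca²⁺ < K⁺ < S²⁻ < P³⁻. Count: 3.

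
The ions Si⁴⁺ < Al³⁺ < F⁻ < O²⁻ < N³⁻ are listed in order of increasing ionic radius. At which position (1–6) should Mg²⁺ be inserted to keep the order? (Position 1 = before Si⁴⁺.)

Each ion has 10 electrons. The ranking follows nuclear charge in reverse — greater Z gives a smaller radius. Si⁴⁺ (Z=14), Al³⁺ (Z=13), Mg²⁺ (Z=12), F⁻ (Z=9), O²⁻ (Z=8), N³⁻ (Z=7).
With Mg²⁺ included the full order is Si⁴⁺ < Al³⁺ < Mg²⁺ < F⁻ < O²⁻ < N³⁻, so it takes position 3.

3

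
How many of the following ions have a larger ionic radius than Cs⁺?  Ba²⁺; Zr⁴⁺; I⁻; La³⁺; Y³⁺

Electron counts and nuclear charges: Zr⁴⁺ has 36 e⁻ (Z=40), Y³⁺ has 36 e⁻ (Z=39), La³⁺ has 54 e⁻ (Z=57), Ba²⁺ has 54 e⁻ (Z=56), Cs⁺ has 54 e⁻ (Z=55), I⁻ has 54 e⁻ (Z=53). Zr⁴⁺ < Y³⁺ (both 36 e⁻, Z=40>39); Y³⁺ < La³⁺ (same group, 1 shell fewer); La³⁺ < Ba²⁺ (both 54 e⁻, Z=57>56); Ba²⁺ < Cs⁺ (isoelectronic, higher Z=56 is smaller); Cs⁺ < I⁻ (isoelectronic, higher Z=55 is smaller).
Placing each against Cs⁺: smaller — Zr⁴⁺, Y³⁺, La³⁺, Ba²⁺; larger — I⁻. Count: 1.

1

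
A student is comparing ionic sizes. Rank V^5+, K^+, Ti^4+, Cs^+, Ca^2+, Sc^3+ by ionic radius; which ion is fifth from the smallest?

V^5+ (Z=23, 18 e⁻), Ti^4+ (Z=22, 18 e⁻), Sc^3+ (Z=21, 18 e⁻), Ca^2+ (Z=20, 18 e⁻), K^+ (Z=19, 18 e⁻), Cs^+ (Z=55, 54 e⁻). V^5+ < Ti^4+ (isoelectronic, higher Z=23 is smaller); Ti^4+ < Sc^3+ (both 18 e⁻, Z=22>21); Sc^3+ < Ca^2+ (isoelectronic, higher Z=21 is smaller); Ca^2+ < K^+ (both 18 e⁻, Z=20>19); K^+ < Cs^+ (same group, period 4 vs 6).
Full ascending order: V^5+ < Ti^4+ < Sc^3+ < Ca^2+ < K^+ < Cs^+. Counting from the smallest, position 5 is K^+.

K^+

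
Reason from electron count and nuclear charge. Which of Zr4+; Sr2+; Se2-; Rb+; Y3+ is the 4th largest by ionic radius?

Y3+

Isoelectronic series (36 e⁻ each). Size is set by nuclear charge: more protons means a smaller ion. Zr4+ (Z=40), Y3+ (Z=39), Sr2+ (Z=38), Rb+ (Z=37), Se2- (Z=34).
Full ascending order: Zr4+ < Y3+ < Sr2+ < Rb+ < Se2-. Counting from the largest, position 4 is Y3+.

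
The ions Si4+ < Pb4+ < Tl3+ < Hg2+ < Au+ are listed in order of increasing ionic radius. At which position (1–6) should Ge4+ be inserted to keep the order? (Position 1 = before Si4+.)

2

First list Z and electron count for each: Si4+: 10 e⁻, Z=14, Ge4+: 28 e⁻, Z=32, Pb4+: 78 e⁻, Z=82, Tl3+: 78 e⁻, Z=81, Hg2+: 78 e⁻, Z=80, Au+: 78 e⁻, Z=79. Si4+ < Ge4+ (same group, period 3 vs 4); Ge4+ < Pb4+ (same group, 2 shells fewer); Pb4+ < Tl3+ (both 78 e⁻, Z=82>81); Tl3+ < Hg2+ (both 78 e⁻, Z=81>80); Hg2+ < Au+ (both 78 e⁻, Z=80>79).
The complete sequence is Si4+ < Ge4+ < Pb4+ < Tl3+ < Hg2+ < Au+. Ge4+ sits at position 2.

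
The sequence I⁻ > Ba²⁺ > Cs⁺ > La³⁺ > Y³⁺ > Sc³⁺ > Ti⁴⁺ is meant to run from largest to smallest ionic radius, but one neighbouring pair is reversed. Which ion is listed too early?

Ba²⁺

Check each adjacent pair. Ba²⁺ and Cs⁺ are reversed: both have 54 electrons but Z(Ba)=56 > Z(Cs)=55, so Ba²⁺ should be the smaller of the two. No other neighbouring pair contradicts the periodic trends, so Ba²⁺ is the ion listed too early.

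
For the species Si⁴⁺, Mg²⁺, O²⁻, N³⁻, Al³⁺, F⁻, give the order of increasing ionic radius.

Each ion has 10 electrons. The ranking follows nuclear charge in reverse — greater Z gives a smaller radius. Si⁴⁺ (Z=14), Al³⁺ (Z=13), Mg²⁺ (Z=12), F⁻ (Z=9), O²⁻ (Z=8), N³⁻ (Z=7).

Si⁴⁺ < Al³⁺ < Mg²⁺ < F⁻ < O²⁻ < N³⁻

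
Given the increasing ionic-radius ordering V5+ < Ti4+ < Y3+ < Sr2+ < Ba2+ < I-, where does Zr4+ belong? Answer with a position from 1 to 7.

Tabulating Z and e⁻: V5+ has 18 e⁻ (Z=23), Ti4+ has 18 e⁻ (Z=22), Zr4+ has 36 e⁻ (Z=40), Y3+ has 36 e⁻ (Z=39), Sr2+ has 36 e⁻ (Z=38), Ba2+ has 54 e⁻ (Z=56), I- has 54 e⁻ (Z=53). V5+ < Ti4+ (isoelectronic, higher Z=23 is smaller); Ti4+ < Zr4+ (same group, period 4 vs 5); Zr4+ < Y3+ (both 36 e⁻, Z=40>39); Y3+ < Sr2+ (both 36 e⁻, Z=39>38); Sr2+ < Ba2+ (same group, period 5 vs 6); Ba2+ < I- (isoelectronic, higher Z=56 is smaller).
The complete sequence is V5+ < Ti4+ < Zr4+ < Y3+ < Sr2+ < Ba2+ < I-. Zr4+ sits at position 3.

3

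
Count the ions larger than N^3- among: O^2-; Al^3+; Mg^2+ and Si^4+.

These species are isoelectronic with 10 electrons. The only difference is the number of protons: Si^4+ (Z=14), Al^3+ (Z=13), Mg^2+ (Z=12), O^2- (Z=8), N^3- (Z=7). The strongest nuclear pull (Si^4+) gives the smallest ion.
Ordering all of them (including N^3-) by radius gives Si^4+ < Al^3+ < Mg^2+ < O^2- < N^3-. Count: 0.

0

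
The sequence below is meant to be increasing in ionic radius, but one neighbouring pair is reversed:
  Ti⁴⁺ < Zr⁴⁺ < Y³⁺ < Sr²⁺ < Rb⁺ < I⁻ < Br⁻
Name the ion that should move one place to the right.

Scanning neighbour by neighbour, only I⁻/Br⁻ violates a trend: Br⁻ and I⁻ are in one column with the same charge; the lighter period-4 ion has one fewer shell and is smaller. That makes I⁻ the one sitting a position early relative to where it belongs.

I⁻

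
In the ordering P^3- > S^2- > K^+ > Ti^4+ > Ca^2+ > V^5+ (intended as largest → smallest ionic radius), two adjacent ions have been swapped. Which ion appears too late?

Scanning neighbour by neighbour, only Ti^4+/Ca^2+ violates a trend: both have 18 electrons but Z(Ti)=22 > Z(Ca)=20, so Ti^4+ should be the smaller of the two. That makes Ca^2+ the one sitting a position late relative to where it belongs.

Ca^2+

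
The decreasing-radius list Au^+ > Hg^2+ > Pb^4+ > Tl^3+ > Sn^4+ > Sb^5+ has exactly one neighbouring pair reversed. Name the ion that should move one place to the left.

Tl^3+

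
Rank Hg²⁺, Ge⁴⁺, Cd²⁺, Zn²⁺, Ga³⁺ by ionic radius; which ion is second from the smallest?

Electron counts and nuclear charges: Ge⁴⁺ has 28 e⁻ (Z=32), Ga³⁺ has 28 e⁻ (Z=31), Zn²⁺ has 28 e⁻ (Z=30), Cd²⁺ has 46 e⁻ (Z=48), Hg²⁺ has 78 e⁻ (Z=80). Ge⁴⁺ < Ga³⁺ (isoelectronic, higher Z=32 is smaller); Ga³⁺ < Zn²⁺ (isoelectronic, higher Z=31 is smaller); Zn²⁺ < Cd²⁺ (same group, 1 shell fewer); Cd²⁺ < Hg²⁺ (same group, period 5 vs 6).
That gives Ge⁴⁺ < Ga³⁺ < Zn²⁺ < Cd²⁺ < Hg²⁺. From the smallest end, number 2 is Ga³⁺.

Ga³⁺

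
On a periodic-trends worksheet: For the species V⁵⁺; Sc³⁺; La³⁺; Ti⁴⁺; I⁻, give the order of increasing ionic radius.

First list Z and electron count for each: V⁵⁺ (Z=23, 18 e⁻), Ti⁴⁺ (Z=22, 18 e⁻), Sc³⁺ (Z=21, 18 e⁻), La³⁺ (Z=57, 54 e⁻), I⁻ (Z=53, 54 e⁻). V⁵⁺ < Ti⁴⁺ (isoelectronic, higher Z=23 is smaller); Ti⁴⁺ < Sc³⁺ (both 18 e⁻, Z=22>21); Sc³⁺ < La³⁺ (same group, 2 shells fewer); La³⁺ < I⁻ (isoelectronic, higher Z=57 is smaller).

V⁵⁺ < Ti⁴⁺ < Sc³⁺ < La³⁺ < I⁻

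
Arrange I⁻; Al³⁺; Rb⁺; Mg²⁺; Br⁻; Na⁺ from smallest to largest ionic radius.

Al³⁺ < Mg²⁺ < Na⁺ < Rb⁺ < Br⁻ < I⁻

First list Z and electron count for each: Al³⁺ (Z=13, 10 e⁻), Mg²⁺ (Z=12, 10 e⁻), Na⁺ (Z=11, 10 e⁻), Rb⁺ (Z=37, 36 e⁻), Br⁻ (Z=35, 36 e⁻), I⁻ (Z=53, 54 e⁻). Al³⁺ < Mg²⁺ (isoelectronic, higher Z=13 is smaller); Mg²⁺ < Na⁺ (isoelectronic, higher Z=12 is smaller); Na⁺ < Rb⁺ (same group, period 3 vs 5); Rb⁺ < Br⁻ (isoelectronic, higher Z=37 is smaller); Br⁻ < I⁻ (same group, period 4 vs 5).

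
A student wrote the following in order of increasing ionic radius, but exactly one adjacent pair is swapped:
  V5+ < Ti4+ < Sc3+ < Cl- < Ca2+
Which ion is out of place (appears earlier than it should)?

Cl-

Compare adjacent ions: both have 18 electrons but Z(Ca)=20 > Z(Cl)=17, so Ca2+ should be the smaller of the two — yet in this increasing list Cl- sits before Ca2+. Nothing else is reversed, so Cl- should move one place to the right.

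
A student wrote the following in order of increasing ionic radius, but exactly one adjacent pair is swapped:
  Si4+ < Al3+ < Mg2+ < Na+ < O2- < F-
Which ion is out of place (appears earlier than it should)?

O2-

Scanning neighbour by neighbour, only O2-/F- violates a trend: they are isoelectronic (10 e⁻) and F has more protons than O (9 vs 8), making F- smaller. That makes O2- the one sitting a position early relative to where it belongs.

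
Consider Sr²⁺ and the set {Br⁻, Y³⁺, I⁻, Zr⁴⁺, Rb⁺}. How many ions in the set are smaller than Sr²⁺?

Zr⁴⁺ has 36 e⁻ (Z=40), Y³⁺ has 36 e⁻ (Z=39), Sr²⁺ has 36 e⁻ (Z=38), Rb⁺ has 36 e⁻ (Z=37), Br⁻ has 36 e⁻ (Z=35), I⁻ has 54 e⁻ (Z=53). Zr⁴⁺ < Y³⁺ (both 36 e⁻, Z=40>39); Y³⁺ < Sr²⁺ (isoelectronic, higher Z=39 is smaller); Sr²⁺ < Rb⁺ (isoelectronic, higher Z=38 is smaller); Rb⁺ < Br⁻ (both 36 e⁻, Z=37>35); Br⁻ < I⁻ (same group, period 4 vs 5).
Ordering all of them (including Sr²⁺) by radius gives Zr⁴⁺ < Y³⁺ < Sr²⁺ < Rb⁺ < Br⁻ < I⁻. That's 2.

2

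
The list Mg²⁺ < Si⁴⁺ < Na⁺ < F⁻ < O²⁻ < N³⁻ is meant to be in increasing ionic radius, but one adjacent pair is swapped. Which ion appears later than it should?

Si⁴⁺

Check each adjacent pair. Mg²⁺ and Si⁴⁺ are reversed: Si⁴⁺ and Mg²⁺ share 10 electrons; the higher nuclear charge on Si (Z=14) contracts it more, so Si⁴⁺ < Mg²⁺. No other neighbouring pair contradicts the periodic trends, so Si⁴⁺ is the ion listed too late.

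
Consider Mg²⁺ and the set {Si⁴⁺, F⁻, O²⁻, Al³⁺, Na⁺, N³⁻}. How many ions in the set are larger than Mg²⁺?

Each ion has 10 electrons. The ranking follows nuclear charge in reverse — greater Z gives a smaller radius. Si⁴⁺ (Z=14), Al³⁺ (Z=13), Mg²⁺ (Z=12), Na⁺ (Z=11), F⁻ (Z=9), O²⁻ (Z=8), N³⁻ (Z=7).
Relative to Mg²⁺, the ions that are larger are Na⁺, F⁻, O²⁻, N³⁻. That's 4.

4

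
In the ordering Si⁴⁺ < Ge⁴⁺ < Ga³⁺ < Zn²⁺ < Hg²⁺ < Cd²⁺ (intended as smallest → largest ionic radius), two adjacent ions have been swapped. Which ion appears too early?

Hg²⁺

Compare adjacent ions: Cd²⁺ and Hg²⁺ are in one column with the same charge; the lighter period-5 ion has one fewer shell and is smaller — yet in this increasing list Hg²⁺ sits before Cd²⁺. Nothing else is reversed, so Hg²⁺ should move one place to the right.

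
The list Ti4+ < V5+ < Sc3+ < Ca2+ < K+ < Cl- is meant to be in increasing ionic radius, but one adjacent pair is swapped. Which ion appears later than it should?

Compare adjacent ions: both have 18 electrons but Z(V)=23 > Z(Ti)=22, so V5+ should be the smaller of the two — yet in this increasing list Ti4+ sits before V5+. Nothing else is reversed, so V5+ should move one place to the left.

V5+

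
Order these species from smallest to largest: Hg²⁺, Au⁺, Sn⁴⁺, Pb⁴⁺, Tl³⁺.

Sn⁴⁺ < Pb⁴⁺ < Tl³⁺ < Hg²⁺ < Au⁺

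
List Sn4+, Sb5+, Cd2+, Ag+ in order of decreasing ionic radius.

Ag+ > Cd2+ > Sn4+ > Sb5+

All of these have 46 electrons (isoelectronic). With the same electron cloud, the ion with the most protons pulls it in tightest. Nuclear charges: Sb5+ (Z=51), Sn4+ (Z=50), Cd2+ (Z=48), Ag+ (Z=47). Highest Z is smallest.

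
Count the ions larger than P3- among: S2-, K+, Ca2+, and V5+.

0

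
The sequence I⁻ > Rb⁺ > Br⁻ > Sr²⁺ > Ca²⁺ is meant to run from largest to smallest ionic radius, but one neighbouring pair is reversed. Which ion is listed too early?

Scanning neighbour by neighbour, only Rb⁺/Br⁻ violates a trend: they are isoelectronic (36 e⁻) and Rb has more protons than Br (37 vs 35), making Rb⁺ smaller. That makes Rb⁺ the one sitting a position early relative to where it belongs.

Rb⁺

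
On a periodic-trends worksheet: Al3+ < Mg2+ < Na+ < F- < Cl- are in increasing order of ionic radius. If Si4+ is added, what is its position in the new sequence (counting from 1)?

1

Electron counts and nuclear charges: Si4+ (Z=14, 10 e⁻), Al3+ (Z=13, 10 e⁻), Mg2+ (Z=12, 10 e⁻), Na+ (Z=11, 10 e⁻), F- (Z=9, 10 e⁻), Cl- (Z=17, 18 e⁻). Si4+ < Al3+ (both 10 e⁻, Z=14>13); Al3+ < Mg2+ (both 10 e⁻, Z=13>12); Mg2+ < Na+ (both 10 e⁻, Z=12>11); Na+ < F- (isoelectronic, higher Z=11 is smaller); F- < Cl- (same group, 1 shell fewer).
The complete sequence is Si4+ < Al3+ < Mg2+ < Na+ < F- < Cl-. Si4+ sits at position 1.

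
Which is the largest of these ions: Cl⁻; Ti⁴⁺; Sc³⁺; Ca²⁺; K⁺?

Cl⁻

These species are isoelectronic with 18 electrons. The only difference is the number of protons: Ti⁴⁺ (Z=22), Sc³⁺ (Z=21), Ca²⁺ (Z=20), K⁺ (Z=19), Cl⁻ (Z=17). The strongest nuclear pull (Ti⁴⁺) gives the smallest ion.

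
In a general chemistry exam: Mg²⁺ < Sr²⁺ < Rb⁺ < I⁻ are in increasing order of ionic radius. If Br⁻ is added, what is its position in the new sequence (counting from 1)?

4

Mg²⁺: 10 e⁻, Z=12, Sr²⁺: 36 e⁻, Z=38, Rb⁺: 36 e⁻, Z=37, Br⁻: 36 e⁻, Z=35, I⁻: 54 e⁻, Z=53. Mg²⁺ < Sr²⁺ (same group, period 3 vs 5); Sr²⁺ < Rb⁺ (isoelectronic, higher Z=38 is smaller); Rb⁺ < Br⁻ (both 36 e⁻, Z=37>35); Br⁻ < I⁻ (same group, 1 shell fewer).
The complete sequence is Mg²⁺ < Sr²⁺ < Rb⁺ < Br⁻ < I⁻. Br⁻ sits at position 4.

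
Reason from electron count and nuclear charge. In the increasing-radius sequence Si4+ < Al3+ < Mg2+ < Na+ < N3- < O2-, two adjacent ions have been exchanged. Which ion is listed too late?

The pair N3-, O2- is the wrong way round — O2- and N3- share 10 electrons; the higher nuclear charge on O (Z=8) contracts it more, so O2- < N3-. All other adjacent pairs agree with periodic trends, so O2- is the misplaced ion.

O2-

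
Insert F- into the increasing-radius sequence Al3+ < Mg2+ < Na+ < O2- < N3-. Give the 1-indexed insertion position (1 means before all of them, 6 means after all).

4

All of these have 10 electrons (isoelectronic). With the same electron cloud, the ion with the most protons pulls it in tightest. Nuclear charges: Al3+ (Z=13), Mg2+ (Z=12), Na+ (Z=11), F- (Z=9), O2- (Z=8), N3- (Z=7). Highest Z is smallest.
Putting F- in gives Al3+ < Mg2+ < Na+ < F- < O2- < N3-; it lands at slot 4.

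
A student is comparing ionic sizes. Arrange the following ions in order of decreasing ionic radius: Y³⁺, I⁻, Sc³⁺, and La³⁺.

I⁻ > La³⁺ > Y³⁺ > Sc³⁺

First list Z and electron count for each: Sc³⁺ has 18 e⁻ (Z=21), Y³⁺ has 36 e⁻ (Z=39), La³⁺ has 54 e⁻ (Z=57), I⁻ has 54 e⁻ (Z=53). Sc³⁺ < Y³⁺ (same group, 1 shell fewer); Y³⁺ < La³⁺ (same group, 1 shell fewer); La³⁺ < I⁻ (both 54 e⁻, Z=57>53).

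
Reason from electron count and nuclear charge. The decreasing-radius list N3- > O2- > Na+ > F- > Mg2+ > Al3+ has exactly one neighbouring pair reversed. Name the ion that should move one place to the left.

Compare adjacent ions: they are isoelectronic (10 e⁻) and Na has more protons than F (11 vs 9), making Na+ smaller — yet in this decreasing list Na+ sits before F-. Nothing else is reversed, so F- should move one place to the left.

F-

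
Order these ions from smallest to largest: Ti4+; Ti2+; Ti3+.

For a single element, ionic radius drops as positive charge rises — Ti4+ < Ti2+.

Ti4+ < Ti3+ < Ti2+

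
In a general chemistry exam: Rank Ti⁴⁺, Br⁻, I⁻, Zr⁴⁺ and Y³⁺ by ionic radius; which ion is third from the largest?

Y³⁺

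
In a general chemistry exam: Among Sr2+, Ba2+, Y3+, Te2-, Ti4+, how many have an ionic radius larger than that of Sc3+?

4

Work out protons and electrons: Ti4+: 18 e⁻, Z=22, Sc3+: 18 e⁻, Z=21, Y3+: 36 e⁻, Z=39, Sr2+: 36 e⁻, Z=38, Ba2+: 54 e⁻, Z=56, Te2-: 54 e⁻, Z=52. Ti4+ < Sc3+ (isoelectronic, higher Z=22 is smaller); Sc3+ < Y3+ (same group, 1 shell fewer); Y3+ < Sr2+ (isoelectronic, higher Z=39 is smaller); Sr2+ < Ba2+ (same group, 1 shell fewer); Ba2+ < Te2- (isoelectronic, higher Z=56 is smaller).
Relative to Sc3+, the ions that are larger are Y3+, Sr2+, Ba2+, Te2-. That's 4.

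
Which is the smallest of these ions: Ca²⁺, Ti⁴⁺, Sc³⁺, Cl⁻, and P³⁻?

These species are isoelectronic with 18 electrons. The only difference is the number of protons: Ti⁴⁺ (Z=22), Sc³⁺ (Z=21), Ca²⁺ (Z=20), Cl⁻ (Z=17), P³⁻ (Z=15). The strongest nuclear pull (Ti⁴⁺) gives the smallest ion.

Ti⁴⁺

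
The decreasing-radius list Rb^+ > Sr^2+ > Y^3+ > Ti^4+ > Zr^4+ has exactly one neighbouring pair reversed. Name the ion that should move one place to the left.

The pair Ti^4+, Zr^4+ is the wrong way round — both in group 4 with the same charge; Ti^4+ (period 4) has the smaller radius. All other adjacent pairs agree with periodic trends, so Zr^4+ is the misplaced ion.

Zr^4+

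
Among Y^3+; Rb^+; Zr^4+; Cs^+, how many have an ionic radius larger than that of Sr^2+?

Tabulating Z and e⁻: Zr^4+ has 36 e⁻ (Z=40), Y^3+ has 36 e⁻ (Z=39), Sr^2+ has 36 e⁻ (Z=38), Rb^+ has 36 e⁻ (Z=37), Cs^+ has 54 e⁻ (Z=55). Zr^4+ < Y^3+ (both 36 e⁻, Z=40>39); Y^3+ < Sr^2+ (both 36 e⁻, Z=39>38); Sr^2+ < Rb^+ (isoelectronic, higher Z=38 is smaller); Rb^+ < Cs^+ (same group, 1 shell fewer).
Placing each against Sr^2+: smaller — Zr^4+, Y^3+; larger — Rb^+, Cs^+. That's 2.

2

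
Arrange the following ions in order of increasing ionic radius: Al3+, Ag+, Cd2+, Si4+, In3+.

Si4+ < Al3+ < In3+ < Cd2+ < Ag+

Si4+ (Z=14, 10 e⁻), Al3+ (Z=13, 10 e⁻), In3+ (Z=49, 46 e⁻), Cd2+ (Z=48, 46 e⁻), Ag+ (Z=47, 46 e⁻). Si4+ < Al3+ (isoelectronic, higher Z=14 is smaller); Al3+ < In3+ (same group, 2 shells fewer); In3+ < Cd2+ (both 46 e⁻, Z=49>48); Cd2+ < Ag+ (isoelectronic, higher Z=48 is smaller).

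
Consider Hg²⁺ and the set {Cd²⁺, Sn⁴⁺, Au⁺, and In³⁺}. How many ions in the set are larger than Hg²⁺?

1

Tabulating Z and e⁻: Sn⁴⁺ (Z=50, 46 e⁻), In³⁺ (Z=49, 46 e⁻), Cd²⁺ (Z=48, 46 e⁻), Hg²⁺ (Z=80, 78 e⁻), Au⁺ (Z=79, 78 e⁻). Sn⁴⁺ < In³⁺ (isoelectronic, higher Z=50 is smaller); In³⁺ < Cd²⁺ (both 46 e⁻, Z=49>48); Cd²⁺ < Hg²⁺ (same group, period 5 vs 6); Hg²⁺ < Au⁺ (isoelectronic, higher Z=80 is smaller).
Placing each against Hg²⁺: smaller — Sn⁴⁺, In³⁺, Cd²⁺; larger — Au⁺. Count: 1.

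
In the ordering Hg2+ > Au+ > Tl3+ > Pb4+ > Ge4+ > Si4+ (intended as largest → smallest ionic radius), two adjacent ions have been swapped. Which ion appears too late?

The pair Hg2+, Au+ is the wrong way round — Hg2+ and Au+ share 78 electrons; the higher nuclear charge on Hg (Z=80) contracts it more, so Hg2+ < Au+. All other adjacent pairs agree with periodic trends, so Au+ is the misplaced ion.

Au+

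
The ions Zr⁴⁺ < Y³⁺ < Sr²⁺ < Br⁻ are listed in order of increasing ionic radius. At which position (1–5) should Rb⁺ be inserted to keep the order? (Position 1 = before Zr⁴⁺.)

These species are isoelectronic with 36 electrons. The only difference is the number of protons: Zr⁴⁺ (Z=40), Y³⁺ (Z=39), Sr²⁺ (Z=38), Rb⁺ (Z=37), Br⁻ (Z=35). The strongest nuclear pull (Zr⁴⁺) gives the smallest ion.
Merged order: Zr⁴⁺ < Y³⁺ < Sr²⁺ < Rb⁺ < Br⁻ — Rb⁺ is number 4.

4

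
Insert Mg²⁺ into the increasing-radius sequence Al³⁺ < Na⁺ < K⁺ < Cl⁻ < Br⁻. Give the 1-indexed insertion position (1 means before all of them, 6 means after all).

Tabulating Z and e⁻: Al³⁺ has 10 e⁻ (Z=13), Mg²⁺ has 10 e⁻ (Z=12), Na⁺ has 10 e⁻ (Z=11), K⁺ has 18 e⁻ (Z=19), Cl⁻ has 18 e⁻ (Z=17), Br⁻ has 36 e⁻ (Z=35). Al³⁺ < Mg²⁺ (isoelectronic, higher Z=13 is smaller); Mg²⁺ < Na⁺ (both 10 e⁻, Z=12>11); Na⁺ < K⁺ (same group, period 3 vs 4); K⁺ < Cl⁻ (both 18 e⁻, Z=19>17); Cl⁻ < Br⁻ (same group, period 3 vs 4).
Merged order: Al³⁺ < Mg²⁺ < Na⁺ < K⁺ < Cl⁻ < Br⁻ — Mg²⁺ is number 2.

2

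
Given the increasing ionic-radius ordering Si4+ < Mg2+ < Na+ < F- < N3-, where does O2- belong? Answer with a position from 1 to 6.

These species are isoelectronic with 10 electrons. The only difference is the number of protons: Si4+ (Z=14), Mg2+ (Z=12), Na+ (Z=11), F- (Z=9), O2- (Z=8), N3- (Z=7). The strongest nuclear pull (Si4+) gives the smallest ion.
With O2- included the full order is Si4+ < Mg2+ < Na+ < F- < O2- < N3-, so it takes position 5.

5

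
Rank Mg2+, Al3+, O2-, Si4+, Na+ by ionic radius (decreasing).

O2- > Na+ > Mg2+ > Al3+ > Si4+

These species are isoelectronic with 10 electrons. The only difference is the number of protons: Si4+ (Z=14), Al3+ (Z=13), Mg2+ (Z=12), Na+ (Z=11), O2- (Z=8). The strongest nuclear pull (Si4+) gives the smallest ion.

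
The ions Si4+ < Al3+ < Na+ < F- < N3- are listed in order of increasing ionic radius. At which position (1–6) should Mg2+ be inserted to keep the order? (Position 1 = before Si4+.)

3

These species are isoelectronic with 10 electrons. The only difference is the number of protons: Si4+ (Z=14), Al3+ (Z=13), Mg2+ (Z=12), Na+ (Z=11), F- (Z=9), N3- (Z=7). The strongest nuclear pull (Si4+) gives the smallest ion.
Putting Mg2+ in gives Si4+ < Al3+ < Mg2+ < Na+ < F- < N3-; it lands at slot 3.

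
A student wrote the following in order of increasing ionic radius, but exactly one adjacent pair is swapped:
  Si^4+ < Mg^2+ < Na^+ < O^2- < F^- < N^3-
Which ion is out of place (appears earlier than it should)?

O^2-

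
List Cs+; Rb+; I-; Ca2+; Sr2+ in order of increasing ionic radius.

Ca2+ < Sr2+ < Rb+ < Cs+ < I-

First list Z and electron count for each: Ca2+: 18 e⁻, Z=20, Sr2+: 36 e⁻, Z=38, Rb+: 36 e⁻, Z=37, Cs+: 54 e⁻, Z=55, I-: 54 e⁻, Z=53. Ca2+ < Sr2+ (same group, 1 shell fewer); Sr2+ < Rb+ (both 36 e⁻, Z=38>37); Rb+ < Cs+ (same group, period 5 vs 6); Cs+ < I- (both 54 e⁻, Z=55>53).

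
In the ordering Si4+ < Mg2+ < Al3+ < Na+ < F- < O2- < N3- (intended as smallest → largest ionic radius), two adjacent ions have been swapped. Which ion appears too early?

Compare adjacent ions: both have 10 electrons but Z(Al)=13 > Z(Mg)=12, so Al3+ should be the smaller of the two — yet in this increasing list Mg2+ sits before Al3+. Nothing else is reversed, so Mg2+ should move one place to the right.

Mg2+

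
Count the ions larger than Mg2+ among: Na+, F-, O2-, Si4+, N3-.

Each ion has 10 electrons. The ranking follows nuclear charge in reverse — greater Z gives a smaller radius. Si4+ (Z=14), Mg2+ (Z=12), Na+ (Z=11), F- (Z=9), O2- (Z=8), N3- (Z=7).
Placing each against Mg2+: smaller — Si4+; larger — Na+, F-, O2-, N3-. So 4 are larger.

4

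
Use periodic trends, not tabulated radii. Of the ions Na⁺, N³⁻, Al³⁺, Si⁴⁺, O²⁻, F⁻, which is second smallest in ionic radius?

Al³⁺

Isoelectronic series (10 e⁻ each). Size is set by nuclear charge: more protons means a smaller ion. Si⁴⁺ (Z=14), Al³⁺ (Z=13), Na⁺ (Z=11), F⁻ (Z=9), O²⁻ (Z=8), N³⁻ (Z=7).
So the order is Si⁴⁺ < Al³⁺ < Na⁺ < F⁻ < O²⁻ < N³⁻; the 2nd-smallest ion is Al³⁺.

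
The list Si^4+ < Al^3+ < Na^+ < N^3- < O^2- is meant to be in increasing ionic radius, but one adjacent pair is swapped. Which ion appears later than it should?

O^2-

Check each adjacent pair. N^3- and O^2- are reversed: O^2- and N^3- share 10 electrons; the higher nuclear charge on O (Z=8) contracts it more, so O^2- < N^3-. No other neighbouring pair contradicts the periodic trends, so O^2- is the ion listed too late.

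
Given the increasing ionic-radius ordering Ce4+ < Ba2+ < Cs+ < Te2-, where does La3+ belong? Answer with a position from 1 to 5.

Each ion has 54 electrons. The ranking follows nuclear charge in reverse — greater Z gives a smaller radius. Ce4+ (Z=58), La3+ (Z=57), Ba2+ (Z=56), Cs+ (Z=55), Te2- (Z=52).
With La3+ included the full order is Ce4+ < La3+ < Ba2+ < Cs+ < Te2-, so it takes position 2.

2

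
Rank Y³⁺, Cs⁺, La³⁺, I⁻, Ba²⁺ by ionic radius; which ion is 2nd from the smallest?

La³⁺

Work out protons and electrons: Y³⁺ has 36 e⁻ (Z=39), La³⁺ has 54 e⁻ (Z=57), Ba²⁺ has 54 e⁻ (Z=56), Cs⁺ has 54 e⁻ (Z=55), I⁻ has 54 e⁻ (Z=53). Y³⁺ < La³⁺ (same group, period 5 vs 6); La³⁺ < Ba²⁺ (both 54 e⁻, Z=57>56); Ba²⁺ < Cs⁺ (both 54 e⁻, Z=56>55); Cs⁺ < I⁻ (both 54 e⁻, Z=55>53).
Full ascending order: Y³⁺ < La³⁺ < Ba²⁺ < Cs⁺ < I⁻. Counting from the smallest, position 2 is La³⁺.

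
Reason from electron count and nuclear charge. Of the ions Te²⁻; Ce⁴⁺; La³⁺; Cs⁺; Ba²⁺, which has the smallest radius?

Ce⁴⁺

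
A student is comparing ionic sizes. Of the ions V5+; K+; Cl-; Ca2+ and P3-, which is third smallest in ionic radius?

Isoelectronic series (18 e⁻ each). Size is set by nuclear charge: more protons means a smaller ion. V5+ (Z=23), Ca2+ (Z=20), K+ (Z=19), Cl- (Z=17), P3- (Z=15).
Ordering: V5+ < Ca2+ < K+ < Cl- < P3-. The third smallest is K+.

K+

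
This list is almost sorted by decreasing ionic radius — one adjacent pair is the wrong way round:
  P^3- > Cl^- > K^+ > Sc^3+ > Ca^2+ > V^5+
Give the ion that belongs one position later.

Sc^3+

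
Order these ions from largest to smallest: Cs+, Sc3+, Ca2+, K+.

Electron counts and nuclear charges: Sc3+ (Z=21, 18 e⁻), Ca2+ (Z=20, 18 e⁻), K+ (Z=19, 18 e⁻), Cs+ (Z=55, 54 e⁻). Sc3+ < Ca2+ (isoelectronic, higher Z=21 is smaller); Ca2+ < K+ (isoelectronic, higher Z=20 is smaller); K+ < Cs+ (same group, period 4 vs 6).

Cs+ > K+ > Ca2+ > Sc3+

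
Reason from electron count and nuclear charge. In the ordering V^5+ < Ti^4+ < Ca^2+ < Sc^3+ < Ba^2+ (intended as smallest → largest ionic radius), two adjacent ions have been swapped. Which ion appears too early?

Ca^2+

The pair Ca^2+, Sc^3+ is the wrong way round — they are isoelectronic (18 e⁻) and Sc has more protons than Ca (21 vs 20), making Sc^3+ smaller. All other adjacent pairs agree with periodic trends, so Ca^2+ is the misplaced ion.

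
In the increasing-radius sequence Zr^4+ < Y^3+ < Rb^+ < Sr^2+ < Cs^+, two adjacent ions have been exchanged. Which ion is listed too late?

Sr^2+

Check each adjacent pair. Rb^+ and Sr^2+ are reversed: both have 36 electrons but Z(Sr)=38 > Z(Rb)=37, so Sr^2+ should be the smaller of the two. No other neighbouring pair contradicts the periodic trends, so Sr^2+ is the ion listed too late.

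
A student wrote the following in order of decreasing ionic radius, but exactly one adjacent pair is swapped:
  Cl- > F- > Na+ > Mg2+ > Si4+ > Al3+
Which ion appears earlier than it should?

Si4+

Scanning neighbour by neighbour, only Si4+/Al3+ violates a trend: Si4+ and Al3+ share 10 electrons; the higher nuclear charge on Si (Z=14) contracts it more, so Si4+ < Al3+. That makes Si4+ the one sitting a position early relative to where it belongs.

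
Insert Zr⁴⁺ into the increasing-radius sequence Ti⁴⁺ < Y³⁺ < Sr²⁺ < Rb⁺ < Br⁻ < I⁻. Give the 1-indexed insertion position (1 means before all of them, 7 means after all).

2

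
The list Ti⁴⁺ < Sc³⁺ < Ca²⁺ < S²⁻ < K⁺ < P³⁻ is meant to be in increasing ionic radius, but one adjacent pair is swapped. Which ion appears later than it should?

K⁺

Compare adjacent ions: K⁺ and S²⁻ share 18 electrons; the higher nuclear charge on K (Z=19) contracts it more, so K⁺ < S²⁻ — yet in this increasing list S²⁻ sits before K⁺. Nothing else is reversed, so K⁺ should move one place to the left.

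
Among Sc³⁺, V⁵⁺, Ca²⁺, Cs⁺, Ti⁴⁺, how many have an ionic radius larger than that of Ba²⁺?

1

Electron counts and nuclear charges: V⁵⁺: 18 e⁻, Z=23, Ti⁴⁺: 18 e⁻, Z=22, Sc³⁺: 18 e⁻, Z=21, Ca²⁺: 18 e⁻, Z=20, Ba²⁺: 54 e⁻, Z=56, Cs⁺: 54 e⁻, Z=55. V⁵⁺ < Ti⁴⁺ (isoelectronic, higher Z=23 is smaller); Ti⁴⁺ < Sc³⁺ (both 18 e⁻, Z=22>21); Sc³⁺ < Ca²⁺ (isoelectronic, higher Z=21 is smaller); Ca²⁺ < Ba²⁺ (same group, period 4 vs 6); Ba²⁺ < Cs⁺ (both 54 e⁻, Z=56>55).
Overall: V⁵⁺ < Ti⁴⁺ < Sc³⁺ < Ca²⁺ < Ba²⁺ < Cs⁺. Ba²⁺ has 4 below it and 1 above. Count: 1.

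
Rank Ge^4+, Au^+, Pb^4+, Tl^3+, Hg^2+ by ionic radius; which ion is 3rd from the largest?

Tl^3+

Work out protons and electrons: Ge^4+ (Z=32, 28 e⁻), Pb^4+ (Z=82, 78 e⁻), Tl^3+ (Z=81, 78 e⁻), Hg^2+ (Z=80, 78 e⁻), Au^+ (Z=79, 78 e⁻). Ge^4+ < Pb^4+ (same group, 2 shells fewer); Pb^4+ < Tl^3+ (isoelectronic, higher Z=82 is smaller); Tl^3+ < Hg^2+ (isoelectronic, higher Z=81 is smaller); Hg^2+ < Au^+ (both 78 e⁻, Z=80>79).
Full ascending order: Ge^4+ < Pb^4+ < Tl^3+ < Hg^2+ < Au^+. Counting from the largest, position 3 is Tl^3+.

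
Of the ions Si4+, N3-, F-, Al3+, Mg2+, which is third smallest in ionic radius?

Mg2+

These species are isoelectronic with 10 electrons. The only difference is the number of protons: Si4+ (Z=14), Al3+ (Z=13), Mg2+ (Z=12), F- (Z=9), N3- (Z=7). The strongest nuclear pull (Si4+) gives the smallest ion.
So the order is Si4+ < Al3+ < Mg2+ < F- < N3-; the 3rd-smallest ion is Mg2+.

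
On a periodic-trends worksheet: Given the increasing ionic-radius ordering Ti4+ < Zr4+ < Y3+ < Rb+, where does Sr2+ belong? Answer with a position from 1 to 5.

4

First list Z and electron count for each: Ti4+ has 18 e⁻ (Z=22), Zr4+ has 36 e⁻ (Z=40), Y3+ has 36 e⁻ (Z=39), Sr2+ has 36 e⁻ (Z=38), Rb+ has 36 e⁻ (Z=37). Ti4+ < Zr4+ (same group, 1 shell fewer); Zr4+ < Y3+ (isoelectronic, higher Z=40 is smaller); Y3+ < Sr2+ (both 36 e⁻, Z=39>38); Sr2+ < Rb+ (isoelectronic, higher Z=38 is smaller).
Merged order: Ti4+ < Zr4+ < Y3+ < Sr2+ < Rb+ — Sr2+ is number 4.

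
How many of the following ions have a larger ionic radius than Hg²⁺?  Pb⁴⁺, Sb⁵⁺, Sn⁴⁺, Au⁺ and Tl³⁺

1

First list Z and electron count for each: Sb⁵⁺ has 46 e⁻ (Z=51), Sn⁴⁺ has 46 e⁻ (Z=50), Pb⁴⁺ has 78 e⁻ (Z=82), Tl³⁺ has 78 e⁻ (Z=81), Hg²⁺ has 78 e⁻ (Z=80), Au⁺ has 78 e⁻ (Z=79). Sb⁵⁺ < Sn⁴⁺ (isoelectronic, higher Z=51 is smaller); Sn⁴⁺ < Pb⁴⁺ (same group, 1 shell fewer); Pb⁴⁺ < Tl³⁺ (both 78 e⁻, Z=82>81); Tl³⁺ < Hg²⁺ (isoelectronic, higher Z=81 is smaller); Hg²⁺ < Au⁺ (isoelectronic, higher Z=80 is smaller).
Ordering all of them (including Hg²⁺) by radius gives Sb⁵⁺ < Sn⁴⁺ < Pb⁴⁺ < Tl³⁺ < Hg²⁺ < Au⁺. That's 1.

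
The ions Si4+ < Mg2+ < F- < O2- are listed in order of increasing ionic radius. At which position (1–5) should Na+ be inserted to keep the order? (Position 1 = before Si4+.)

3

All of these have 10 electrons (isoelectronic). With the same electron cloud, the ion with the most protons pulls it in tightest. Nuclear charges: Si4+ (Z=14), Mg2+ (Z=12), Na+ (Z=11), F- (Z=9), O2- (Z=8). Highest Z is smallest.
The complete sequence is Si4+ < Mg2+ < Na+ < F- < O2-. Na+ sits at position 3.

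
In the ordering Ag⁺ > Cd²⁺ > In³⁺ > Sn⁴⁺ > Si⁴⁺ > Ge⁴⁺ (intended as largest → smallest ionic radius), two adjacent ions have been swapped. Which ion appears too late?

Ge⁴⁺

Compare adjacent ions: same group and charge — period 3 sits above period 4, so Si⁴⁺ is smaller — yet in this decreasing list Si⁴⁺ sits before Ge⁴⁺. Nothing else is reversed, so Ge⁴⁺ should move one place to the left.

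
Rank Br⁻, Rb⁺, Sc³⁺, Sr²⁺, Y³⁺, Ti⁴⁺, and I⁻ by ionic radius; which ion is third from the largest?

Rb⁺

Work out protons and electrons: Ti⁴⁺ (Z=22, 18 e⁻), Sc³⁺ (Z=21, 18 e⁻), Y³⁺ (Z=39, 36 e⁻), Sr²⁺ (Z=38, 36 e⁻), Rb⁺ (Z=37, 36 e⁻), Br⁻ (Z=35, 36 e⁻), I⁻ (Z=53, 54 e⁻). Ti⁴⁺ < Sc³⁺ (isoelectronic, higher Z=22 is smaller); Sc³⁺ < Y³⁺ (same group, period 4 vs 5); Y³⁺ < Sr²⁺ (both 36 e⁻, Z=39>38); Sr²⁺ < Rb⁺ (both 36 e⁻, Z=38>37); Rb⁺ < Br⁻ (both 36 e⁻, Z=37>35); Br⁻ < I⁻ (same group, 1 shell fewer).
So the order is Ti⁴⁺ < Sc³⁺ < Y³⁺ < Sr²⁺ < Rb⁺ < Br⁻ < I⁻; the 3rd-largest ion is Rb⁺.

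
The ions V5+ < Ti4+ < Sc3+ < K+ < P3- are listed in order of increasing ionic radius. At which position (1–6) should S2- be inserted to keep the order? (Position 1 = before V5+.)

5

These species are isoelectronic with 18 electrons. The only difference is the number of protons: V5+ (Z=23), Ti4+ (Z=22), Sc3+ (Z=21), K+ (Z=19), S2- (Z=16), P3- (Z=15). The strongest nuclear pull (V5+) gives the smallest ion.
The complete sequence is V5+ < Ti4+ < Sc3+ < K+ < S2- < P3-. S2- sits at position 5.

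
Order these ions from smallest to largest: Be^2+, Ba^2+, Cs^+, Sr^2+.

Be^2+ < Sr^2+ < Ba^2+ < Cs^+

Electron counts and nuclear charges: Be^2+ (Z=4, 2 e⁻), Sr^2+ (Z=38, 36 e⁻), Ba^2+ (Z=56, 54 e⁻), Cs^+ (Z=55, 54 e⁻). Be^2+ < Sr^2+ (same group, period 2 vs 5); Sr^2+ < Ba^2+ (same group, 1 shell fewer); Ba^2+ < Cs^+ (isoelectronic, higher Z=56 is smaller).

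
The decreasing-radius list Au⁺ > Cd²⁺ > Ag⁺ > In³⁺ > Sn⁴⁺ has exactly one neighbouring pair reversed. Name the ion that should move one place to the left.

Ag⁺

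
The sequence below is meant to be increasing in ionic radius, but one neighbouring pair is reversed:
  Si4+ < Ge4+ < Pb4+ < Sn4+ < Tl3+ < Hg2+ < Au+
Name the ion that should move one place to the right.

Pb4+

Check each adjacent pair. Pb4+ and Sn4+ are reversed: same group and charge — period 5 sits above period 6, so Sn4+ is smaller. No other neighbouring pair contradicts the periodic trends, so Pb4+ is the ion listed too early.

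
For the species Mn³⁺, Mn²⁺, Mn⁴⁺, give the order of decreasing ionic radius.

These are all Mn ions. Removing more electrons (higher positive charge) pulls the remaining electrons in closer, so Mn⁴⁺ is smallest and Mn²⁺ is largest.

Mn²⁺ > Mn³⁺ > Mn⁴⁺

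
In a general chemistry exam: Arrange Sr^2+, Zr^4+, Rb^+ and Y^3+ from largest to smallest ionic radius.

All of these have 36 electrons (isoelectronic). With the same electron cloud, the ion with the most protons pulls it in tightest. Nuclear charges: Zr^4+ (Z=40), Y^3+ (Z=39), Sr^2+ (Z=38), Rb^+ (Z=37). Highest Z is smallest.

Rb^+ > Sr^2+ > Y^3+ > Zr^4+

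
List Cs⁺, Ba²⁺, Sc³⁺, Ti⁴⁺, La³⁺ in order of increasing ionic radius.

Ti⁴⁺ < Sc³⁺ < La³⁺ < Ba²⁺ < Cs⁺

Work out protons and electrons: Ti⁴⁺ has 18 e⁻ (Z=22), Sc³⁺ has 18 e⁻ (Z=21), La³⁺ has 54 e⁻ (Z=57), Ba²⁺ has 54 e⁻ (Z=56), Cs⁺ has 54 e⁻ (Z=55). Ti⁴⁺ < Sc³⁺ (both 18 e⁻, Z=22>21); Sc³⁺ < La³⁺ (same group, 2 shells fewer); La³⁺ < Ba²⁺ (isoelectronic, higher Z=57 is smaller); Ba²⁺ < Cs⁺ (isoelectronic, higher Z=56 is smaller).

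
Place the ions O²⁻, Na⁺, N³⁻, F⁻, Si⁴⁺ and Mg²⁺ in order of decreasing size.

Each ion has 10 electrons. The ranking follows nuclear charge in reverse — greater Z gives a smaller radius. Si⁴⁺ (Z=14), Mg²⁺ (Z=12), Na⁺ (Z=11), F⁻ (Z=9), O²⁻ (Z=8), N³⁻ (Z=7).

N³⁻ > O²⁻ > F⁻ > Na⁺ > Mg²⁺ > Si⁴⁺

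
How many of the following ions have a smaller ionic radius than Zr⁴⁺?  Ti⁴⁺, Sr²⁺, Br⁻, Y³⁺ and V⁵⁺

2

Electron counts and nuclear charges: V⁵⁺: 18 e⁻, Z=23, Ti⁴⁺: 18 e⁻, Z=22, Zr⁴⁺: 36 e⁻, Z=40, Y³⁺: 36 e⁻, Z=39, Sr²⁺: 36 e⁻, Z=38, Br⁻: 36 e⁻, Z=35. V⁵⁺ < Ti⁴⁺ (both 18 e⁻, Z=23>22); Ti⁴⁺ < Zr⁴⁺ (same group, period 4 vs 5); Zr⁴⁺ < Y³⁺ (both 36 e⁻, Z=40>39); Y³⁺ < Sr²⁺ (isoelectronic, higher Z=39 is smaller); Sr²⁺ < Br⁻ (both 36 e⁻, Z=38>35).
Relative to Zr⁴⁺, the ions that are smaller are V⁵⁺, Ti⁴⁺. That's 2.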